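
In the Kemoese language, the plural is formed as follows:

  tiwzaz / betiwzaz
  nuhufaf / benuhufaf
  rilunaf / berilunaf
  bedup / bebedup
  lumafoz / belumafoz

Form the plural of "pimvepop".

bepimvepop

Every pair shown (tiwzaz → betiwzaz, nuhufaf → benuhufaf, rilunaf → berilunaf, …) follows the same rule: add the prefix be-.
So pimvepop → bepimvepop.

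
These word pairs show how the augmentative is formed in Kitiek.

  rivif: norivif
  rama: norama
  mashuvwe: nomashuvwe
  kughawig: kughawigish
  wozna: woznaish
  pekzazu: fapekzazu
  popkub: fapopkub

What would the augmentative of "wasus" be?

rama and wozna both end in -a yet inflect differently (norama, woznaish), so the final letter is not what conditions the rule; the first letter is.
"wasus" begins with w-. The one such stem in the data (wozna → woznaish) adds -ish, so the same rule applies.
The other patterns: stems beginning with p- add the prefix fa-; stems beginning with m- or r- add the prefix no-.
So wasus → wasusish.

wasusish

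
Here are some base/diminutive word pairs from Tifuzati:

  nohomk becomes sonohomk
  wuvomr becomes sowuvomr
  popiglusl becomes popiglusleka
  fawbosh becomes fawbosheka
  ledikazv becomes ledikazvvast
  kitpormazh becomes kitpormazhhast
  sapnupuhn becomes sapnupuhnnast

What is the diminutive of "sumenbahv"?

sumenbahvvast

fawbosh and kitpormazh both end in -h yet inflect differently (fawbosheka, kitpormazhhast), so the final letter is not what conditions the rule; the second-to-last letter is.
"sumenbahv" has second-to-last letter 'h'. The one such stem in the data (sapnupuhn → sapnupuhnnast) doubles the final consonant and adds -ast (as do ledikazv, kitpormazh), so the same rule applies.
The other patterns: stems whose second-to-last letter is 'm' add the prefix so-; stems whose second-to-last letter is 's' add -eka.
So sumenbahv → sumenbahvvast.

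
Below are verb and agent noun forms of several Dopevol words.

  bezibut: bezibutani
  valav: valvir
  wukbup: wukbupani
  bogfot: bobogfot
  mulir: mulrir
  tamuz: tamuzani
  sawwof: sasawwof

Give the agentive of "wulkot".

wuwulkot

bezibut and bogfot both end in -t yet inflect differently (bezibutani, bobogfot), so the final letter is not what conditions the rule; the last vowel is.
"wulkot" has last vowel 'o'. The stems whose last vowel is 'o' (bogfot → bobogfot, sawwof → sasawwof) repeat the first consonant+vowel as a prefix.
So wulkot → wuwulkot.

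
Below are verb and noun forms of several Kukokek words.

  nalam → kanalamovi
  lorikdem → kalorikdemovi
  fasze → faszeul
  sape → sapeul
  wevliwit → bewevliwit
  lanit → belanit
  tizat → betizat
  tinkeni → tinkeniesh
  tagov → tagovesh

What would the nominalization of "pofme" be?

pofmeul

"pofme" ends in -e. The stems ending in -e (fasze → faszeul, sape → sapeul) add -ul.
So pofme → pofmeul.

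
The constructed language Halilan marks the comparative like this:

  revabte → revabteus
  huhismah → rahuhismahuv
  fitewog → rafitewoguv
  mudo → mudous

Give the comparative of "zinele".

"zinele" ends in a vowel. The stems ending in a vowel (revabte → revabteus, mudo → mudous) add -us.
The other pattern: stems ending in a consonant add ra- … -uv around the stem.
So zinele → zineleus.

zineleus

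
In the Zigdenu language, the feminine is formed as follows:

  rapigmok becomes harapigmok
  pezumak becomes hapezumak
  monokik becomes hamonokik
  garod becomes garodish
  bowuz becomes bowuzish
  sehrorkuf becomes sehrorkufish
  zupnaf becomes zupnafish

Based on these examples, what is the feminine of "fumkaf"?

fumkafish

rapigmok and garod both have last vowel 'o' yet inflect differently (harapigmok, garodish), so the last vowel is not what conditions the rule; the final letter is.
"fumkaf" ends in -f. The stems ending in -f (sehrorkuf → sehrorkufish, zupnaf → zupnafish) add -ish.
So fumkaf → fumkafish.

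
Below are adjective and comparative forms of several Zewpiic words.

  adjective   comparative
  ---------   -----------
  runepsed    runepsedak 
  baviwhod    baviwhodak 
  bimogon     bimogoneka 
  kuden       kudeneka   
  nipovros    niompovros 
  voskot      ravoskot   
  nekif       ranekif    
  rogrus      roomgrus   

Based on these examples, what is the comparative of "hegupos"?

heomgupos

voskot and bimogon both have last vowel 'o' yet inflect differently (ravoskot, bimogoneka), so the last vowel is not what conditions the rule; the final letter is.
"hegupos" ends in -s. The stems ending in -s (rogrus → roomgrus, nipovros → niompovros) insert -om- after the first vowel.
So hegupos → heomgupos.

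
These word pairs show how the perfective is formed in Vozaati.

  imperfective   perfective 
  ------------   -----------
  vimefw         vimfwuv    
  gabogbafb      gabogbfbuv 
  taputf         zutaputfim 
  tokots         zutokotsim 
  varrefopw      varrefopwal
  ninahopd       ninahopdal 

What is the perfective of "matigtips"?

matigtipsal

vimefw and varrefopw both end in -w yet inflect differently (vimfwuv, varrefopwal), so the final letter is not what conditions the rule; the second-to-last letter is.
"matigtips" has second-to-last letter 'p'. The stems whose second-to-last letter is 'p' (varrefopw → varrefopwal, ninahopd → ninahopdal) add -al.
The other patterns: stems whose second-to-last letter is 'f' delete the last vowel and add -uv; stems whose second-to-last letter is 't' add zu- … -im around the stem.
So matigtips → matigtipsal.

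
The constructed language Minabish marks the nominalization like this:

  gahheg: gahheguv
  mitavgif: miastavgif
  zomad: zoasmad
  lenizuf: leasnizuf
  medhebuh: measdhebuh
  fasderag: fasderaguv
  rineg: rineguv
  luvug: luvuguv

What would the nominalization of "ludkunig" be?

"ludkunig" ends in -g. The stems ending in -g (fasderag → fasderaguv, luvug → luvuguv, rineg → rineguv) add -uv.
The other pattern: stems ending in -d, -f or -h insert -as- after the first vowel.
So ludkunig → ludkuniguv.

ludkuniguv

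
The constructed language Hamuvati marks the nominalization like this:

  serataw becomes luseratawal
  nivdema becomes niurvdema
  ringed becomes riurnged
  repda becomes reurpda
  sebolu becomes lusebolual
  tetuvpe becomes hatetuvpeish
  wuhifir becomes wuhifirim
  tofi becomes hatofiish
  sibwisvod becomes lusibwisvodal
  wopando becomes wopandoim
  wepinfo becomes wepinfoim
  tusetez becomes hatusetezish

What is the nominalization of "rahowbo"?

ringed and sibwisvod both end in -d yet inflect differently (riurnged, lusibwisvodal), so the final letter is not what conditions the rule; the first letter is.
"rahowbo" begins with r-. The stems beginning with r- (ringed → riurnged, repda → reurpda) insert -ur- after the first vowel.
So rahowbo → raurhowbo.

raurhowbo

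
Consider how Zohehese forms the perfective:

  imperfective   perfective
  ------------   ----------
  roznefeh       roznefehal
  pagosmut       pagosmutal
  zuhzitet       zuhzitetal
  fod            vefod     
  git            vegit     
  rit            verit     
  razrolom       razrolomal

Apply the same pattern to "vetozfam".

pagosmut and rit both end in -t yet inflect differently (pagosmutal, verit), so the final letter is not what conditions the rule; the number of vowels is.
"vetozfam" has 3 vowels. The stems with 3 vowels (pagosmut → pagosmutal, razrolom → razrolomal, roznefeh → roznefehal) add -al.
The other pattern: stems with 1 vowel add the prefix ve-.
So vetozfam → vetozfamal.

vetozfamal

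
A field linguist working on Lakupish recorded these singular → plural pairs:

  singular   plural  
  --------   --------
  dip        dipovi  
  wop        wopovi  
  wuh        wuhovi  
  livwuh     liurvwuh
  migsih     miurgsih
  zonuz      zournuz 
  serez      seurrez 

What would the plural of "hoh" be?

wuh and livwuh both end in -h yet inflect differently (wuhovi, liurvwuh), so the final letter is not what conditions the rule; the number of vowels is.
"hoh" has 1 vowel. The stems with 1 vowel (dip → dipovi, wop → wopovi, wuh → wuhovi) add -ovi.
So hoh → hohovi.

hohovi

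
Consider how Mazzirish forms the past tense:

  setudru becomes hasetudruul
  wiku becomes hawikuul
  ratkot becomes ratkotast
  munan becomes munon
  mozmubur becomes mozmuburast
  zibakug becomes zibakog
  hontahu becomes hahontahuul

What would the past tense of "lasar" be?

"lasar" ends in -r. The one such stem in the data (mozmubur → mozmuburast) adds -ast, so the same rule applies.
The other patterns: stems ending in -g or -n change the last vowel to 'o'; stems ending in -u add ha- … -ul around the stem.
So lasar → lasarast.

lasarast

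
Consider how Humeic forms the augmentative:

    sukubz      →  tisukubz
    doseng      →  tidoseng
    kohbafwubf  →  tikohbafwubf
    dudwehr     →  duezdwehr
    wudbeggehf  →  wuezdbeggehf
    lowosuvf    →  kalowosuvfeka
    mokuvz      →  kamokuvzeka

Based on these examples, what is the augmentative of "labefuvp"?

kohbafwubf and wudbeggehf both end in -f yet inflect differently (tikohbafwubf, wuezdbeggehf), so the final letter is not what conditions the rule; the second-to-last letter is.
"labefuvp" has second-to-last letter 'v'. The stems whose second-to-last letter is 'v' (lowosuvf → kalowosuvfeka, mokuvz → kamokuvzeka) add ka- … -eka around the stem.
So labefuvp → kalabefuvpeka.

kalabefuvpeka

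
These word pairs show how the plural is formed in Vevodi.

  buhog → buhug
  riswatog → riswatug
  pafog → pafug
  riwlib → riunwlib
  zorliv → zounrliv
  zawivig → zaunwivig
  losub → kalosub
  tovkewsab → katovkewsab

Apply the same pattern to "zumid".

buhog and zawivig both end in -g yet inflect differently (buhug, zaunwivig), so the final letter is not what conditions the rule; the last vowel is.
"zumid" has last vowel 'i'. The stems whose last vowel is 'i' (riwlib → riunwlib, zorliv → zounrliv, zawivig → zaunwivig) insert -un- after the first vowel.
The other patterns: stems whose last vowel is 'o' change the last vowel to 'u'; stems whose last vowel is 'a' or 'u' add the prefix ka-.
So zumid → zuunmid.

zuunmid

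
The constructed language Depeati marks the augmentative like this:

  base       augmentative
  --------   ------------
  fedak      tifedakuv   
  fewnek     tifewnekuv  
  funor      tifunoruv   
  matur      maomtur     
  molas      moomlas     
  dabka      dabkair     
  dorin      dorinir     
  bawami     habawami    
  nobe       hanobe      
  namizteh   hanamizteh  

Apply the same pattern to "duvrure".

duvrureir

funor and matur both end in -r yet inflect differently (tifunoruv, maomtur), so the final letter is not what conditions the rule; the first letter is.
"duvrure" begins with d-. The stems beginning with d- (dabka → dabkair, dorin → dorinir) add -ir.
So duvrure → duvrureir.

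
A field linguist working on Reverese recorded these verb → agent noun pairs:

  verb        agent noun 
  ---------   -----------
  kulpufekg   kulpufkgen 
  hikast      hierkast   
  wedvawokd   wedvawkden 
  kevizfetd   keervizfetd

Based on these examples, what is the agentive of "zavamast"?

zaervamast

"zavamast" has second-to-last letter 's'. The one such stem in the data (hikast → hierkast) inserts -er- after the first vowel (as does kevizfetd), so the same rule applies.
The other pattern: stems whose second-to-last letter is 'k' delete the last vowel and add -en.
So zavamast → zaervamast.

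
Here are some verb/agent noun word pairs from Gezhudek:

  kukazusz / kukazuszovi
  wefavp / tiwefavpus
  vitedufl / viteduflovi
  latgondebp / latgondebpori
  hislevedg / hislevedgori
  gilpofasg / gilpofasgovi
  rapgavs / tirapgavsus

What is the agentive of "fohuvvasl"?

wefavp and latgondebp both end in -p yet inflect differently (tiwefavpus, latgondebpori), so the final letter is not what conditions the rule; the second-to-last letter is.
"fohuvvasl" has second-to-last letter 's'. The stems whose second-to-last letter is 's' (gilpofasg → gilpofasgovi, kukazusz → kukazuszovi) add -ovi.
So fohuvvasl → fohuvvaslovi.

fohuvvaslovi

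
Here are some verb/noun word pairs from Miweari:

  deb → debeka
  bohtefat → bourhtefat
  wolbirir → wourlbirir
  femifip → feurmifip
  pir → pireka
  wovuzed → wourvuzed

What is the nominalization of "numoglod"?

nuurmoglod

"numoglod" has 3 vowels. The stems with 3 vowels (wovuzed → wourvuzed, wolbirir → wourlbirir, bohtefat → bourhtefat) insert -ur- after the first vowel.
So numoglod → nuurmoglod.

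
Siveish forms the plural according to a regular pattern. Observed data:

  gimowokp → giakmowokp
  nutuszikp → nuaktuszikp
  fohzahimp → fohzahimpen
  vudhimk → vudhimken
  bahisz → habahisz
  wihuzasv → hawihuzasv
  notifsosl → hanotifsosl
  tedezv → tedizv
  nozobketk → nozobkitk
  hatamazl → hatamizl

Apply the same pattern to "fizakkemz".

fizakkemzen

gimowokp and fohzahimp both end in -p yet inflect differently (giakmowokp, fohzahimpen), so the final letter is not what conditions the rule; the second-to-last letter is.
"fizakkemz" has second-to-last letter 'm'. The stems whose second-to-last letter is 'm' (fohzahimp → fohzahimpen, vudhimk → vudhimken) add -en.
The other patterns: stems whose second-to-last letter is 'k' insert -ak- after the first vowel; stems whose second-to-last letter is 's' add the prefix ha-; stems whose second-to-last letter is 't' or 'z' change the last vowel to 'i'.
So fizakkemz → fizakkemzen.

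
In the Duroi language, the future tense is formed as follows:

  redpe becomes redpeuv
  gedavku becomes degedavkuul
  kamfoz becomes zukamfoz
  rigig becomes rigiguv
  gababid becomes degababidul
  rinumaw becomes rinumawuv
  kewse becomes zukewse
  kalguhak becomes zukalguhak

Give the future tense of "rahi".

rahiuv

kewse and redpe both end in -e yet inflect differently (zukewse, redpeuv), so the final letter is not what conditions the rule; the first letter is.
"rahi" begins with r-. The stems beginning with r- (rigig → rigiguv, redpe → redpeuv, rinumaw → rinumawuv) add -uv.
So rahi → rahiuv.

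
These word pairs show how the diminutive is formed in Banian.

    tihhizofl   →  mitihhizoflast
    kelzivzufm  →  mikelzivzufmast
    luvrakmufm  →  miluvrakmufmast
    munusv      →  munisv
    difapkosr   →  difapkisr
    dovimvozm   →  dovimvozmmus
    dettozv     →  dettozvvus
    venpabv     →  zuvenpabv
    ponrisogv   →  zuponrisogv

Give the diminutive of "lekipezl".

kelzivzufm and dovimvozm both end in -m yet inflect differently (mikelzivzufmast, dovimvozmmus), so the final letter is not what conditions the rule; the second-to-last letter is.
"lekipezl" has second-to-last letter 'z'. The stems whose second-to-last letter is 'z' (dovimvozm → dovimvozmmus, dettozv → dettozvvus) double the final consonant and add -us.
So lekipezl → lekipezllus.

lekipezllus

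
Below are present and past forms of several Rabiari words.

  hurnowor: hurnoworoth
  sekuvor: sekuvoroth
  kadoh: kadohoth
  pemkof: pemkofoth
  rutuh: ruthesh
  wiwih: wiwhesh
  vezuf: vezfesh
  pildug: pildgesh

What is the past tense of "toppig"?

"toppig" has last vowel 'i'. The one such stem in the data (wiwih → wiwhesh) deletes the last vowel and adds -esh (as do rutuh, vezuf), so the same rule applies.
The other pattern: stems whose last vowel is 'o' add -oth.
So toppig → toppgesh.

toppgesh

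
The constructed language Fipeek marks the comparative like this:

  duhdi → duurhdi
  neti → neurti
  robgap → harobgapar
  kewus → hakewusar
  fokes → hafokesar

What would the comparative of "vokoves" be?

havokovesar

duhdi and robgap both have 2 vowels yet inflect differently (duurhdi, harobgapar), so the number of vowels is not what conditions the rule; the final letter is.
"vokoves" ends in -s. The stems ending in -s (kewus → hakewusar, fokes → hafokesar) add ha- … -ar around the stem.
So vokoves → havokovesar.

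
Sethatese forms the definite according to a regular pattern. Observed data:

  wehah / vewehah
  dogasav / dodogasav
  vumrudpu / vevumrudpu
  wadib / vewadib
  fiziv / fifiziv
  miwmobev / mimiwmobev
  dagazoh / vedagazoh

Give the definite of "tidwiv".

titidwiv

fiziv and wadib both have last vowel 'i' yet inflect differently (fifiziv, vewadib), so the last vowel is not what conditions the rule; the final letter is.
"tidwiv" ends in -v. The stems ending in -v (dogasav → dodogasav, miwmobev → mimiwmobev, fiziv → fifiziv) repeat the first consonant+vowel as a prefix.
So tidwiv → titidwiv.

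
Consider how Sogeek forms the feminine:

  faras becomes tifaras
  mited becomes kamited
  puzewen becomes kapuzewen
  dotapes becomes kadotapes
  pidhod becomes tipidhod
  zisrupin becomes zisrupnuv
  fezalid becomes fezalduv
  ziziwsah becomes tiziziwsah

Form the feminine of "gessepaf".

"gessepaf" has last vowel 'a'. The stems whose last vowel is 'a' (faras → tifaras, ziziwsah → tiziziwsah) add the prefix ti-.
So gessepaf → tigessepaf.

tigessepaf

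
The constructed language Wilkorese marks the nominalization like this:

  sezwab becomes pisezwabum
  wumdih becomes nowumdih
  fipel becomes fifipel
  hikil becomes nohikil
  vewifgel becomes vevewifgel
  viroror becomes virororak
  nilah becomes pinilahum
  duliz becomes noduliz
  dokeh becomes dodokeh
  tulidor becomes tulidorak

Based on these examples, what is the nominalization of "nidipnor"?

dokeh and wumdih both end in -h yet inflect differently (dodokeh, nowumdih), so the final letter is not what conditions the rule; the last vowel is.
"nidipnor" has last vowel 'o'. The stems whose last vowel is 'o' (viroror → virororak, tulidor → tulidorak) add -ak.
So nidipnor → nidipnorak.

nidipnorak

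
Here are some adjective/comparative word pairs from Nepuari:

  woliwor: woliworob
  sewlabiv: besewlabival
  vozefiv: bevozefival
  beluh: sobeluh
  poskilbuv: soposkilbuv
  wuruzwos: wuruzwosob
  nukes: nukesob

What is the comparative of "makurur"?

"makurur" has last vowel 'u'. The stems whose last vowel is 'u' (beluh → sobeluh, poskilbuv → soposkilbuv) add the prefix so-.
The other patterns: stems whose last vowel is 'i' add be- … -al around the stem; stems whose last vowel is 'e' or 'o' add -ob.
So makurur → somakurur.

somakurur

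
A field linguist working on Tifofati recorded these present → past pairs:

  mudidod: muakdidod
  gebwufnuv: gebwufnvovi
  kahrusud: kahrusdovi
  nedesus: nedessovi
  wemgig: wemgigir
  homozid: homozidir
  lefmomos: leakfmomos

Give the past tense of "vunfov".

vuaknfov

homozid and kahrusud both end in -d yet inflect differently (homozidir, kahrusdovi), so the final letter is not what conditions the rule; the last vowel is.
"vunfov" has last vowel 'o'. The stems whose last vowel is 'o' (lefmomos → leakfmomos, mudidod → muakdidod) insert -ak- after the first vowel.
So vunfov → vuaknfov.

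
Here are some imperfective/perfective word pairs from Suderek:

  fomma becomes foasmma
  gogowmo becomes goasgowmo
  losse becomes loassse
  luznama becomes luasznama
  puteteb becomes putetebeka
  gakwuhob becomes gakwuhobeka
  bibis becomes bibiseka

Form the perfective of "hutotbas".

"hutotbas" ends in a consonant. The stems ending in a consonant (puteteb → putetebeka, gakwuhob → gakwuhobeka, bibis → bibiseka) add -eka.
So hutotbas → hutotbaseka.

hutotbaseka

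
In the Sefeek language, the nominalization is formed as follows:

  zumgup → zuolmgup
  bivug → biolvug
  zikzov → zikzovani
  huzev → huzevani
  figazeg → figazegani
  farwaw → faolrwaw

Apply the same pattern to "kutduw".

figazeg and bivug both end in -g yet inflect differently (figazegani, biolvug), so the final letter is not what conditions the rule; the last vowel is.
"kutduw" has last vowel 'u'. The stems whose last vowel is 'u' (zumgup → zuolmgup, bivug → biolvug) insert -ol- after the first vowel.
So kutduw → kuoltduw.

kuoltduw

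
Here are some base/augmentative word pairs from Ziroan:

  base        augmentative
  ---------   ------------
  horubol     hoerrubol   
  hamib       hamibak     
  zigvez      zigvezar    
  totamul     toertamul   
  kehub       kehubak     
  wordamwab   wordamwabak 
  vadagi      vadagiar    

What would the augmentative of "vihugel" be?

kehub and totamul both have last vowel 'u' yet inflect differently (kehubak, toertamul), so the last vowel is not what conditions the rule; the final letter is.
"vihugel" ends in -l. The stems ending in -l (totamul → toertamul, horubol → hoerrubol) insert -er- after the first vowel.
The other patterns: stems ending in -b add -ak; stems ending in -i or -z add -ar.
So vihugel → vierhugel.

vierhugel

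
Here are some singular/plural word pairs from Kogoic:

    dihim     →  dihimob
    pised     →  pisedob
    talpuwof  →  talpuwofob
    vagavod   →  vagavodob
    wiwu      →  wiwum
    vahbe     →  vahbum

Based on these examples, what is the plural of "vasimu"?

vasimum

vahbe and pised both have last vowel 'e' yet inflect differently (vahbum, pisedob), so the last vowel is not what conditions the rule; whether the stem ends in a vowel or a consonant is.
"vasimu" ends in a vowel. The stems ending in a vowel (vahbe → vahbum, wiwu → wiwum) drop the final letter and add -um.
The other pattern: stems ending in a consonant add -ob.
So vasimu → vasimum.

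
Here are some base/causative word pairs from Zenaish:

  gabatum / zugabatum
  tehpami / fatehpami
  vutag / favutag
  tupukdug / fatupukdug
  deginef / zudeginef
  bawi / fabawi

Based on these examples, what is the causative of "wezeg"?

fawezeg

"wezeg" ends in -g. The stems ending in -g (vutag → favutag, tupukdug → fatupukdug) add the prefix fa-.
The other pattern: stems ending in -f or -m add the prefix zu-.
So wezeg → fawezeg.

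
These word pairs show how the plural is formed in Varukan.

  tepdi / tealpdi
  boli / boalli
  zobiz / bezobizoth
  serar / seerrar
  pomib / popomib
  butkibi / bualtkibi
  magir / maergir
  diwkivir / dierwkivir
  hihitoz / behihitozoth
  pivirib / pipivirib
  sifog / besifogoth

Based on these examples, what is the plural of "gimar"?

pomib and diwkivir both have last vowel 'i' yet inflect differently (popomib, dierwkivir), so the last vowel is not what conditions the rule; the final letter is.
"gimar" ends in -r. The stems ending in -r (diwkivir → dierwkivir, magir → maergir, serar → seerrar) insert -er- after the first vowel.
The other patterns: stems ending in -b repeat the first consonant+vowel as a prefix; stems ending in -i insert -al- after the first vowel; stems ending in -g or -z add be- … -oth around the stem.
So gimar → giermar.

giermar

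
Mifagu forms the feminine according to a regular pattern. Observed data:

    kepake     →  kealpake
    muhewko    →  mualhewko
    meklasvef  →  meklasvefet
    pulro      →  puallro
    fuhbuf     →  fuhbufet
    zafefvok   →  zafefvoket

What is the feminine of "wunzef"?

zafefvok and pulro both have last vowel 'o' yet inflect differently (zafefvoket, puallro), so the last vowel is not what conditions the rule; whether the stem ends in a vowel or a consonant is.
"wunzef" ends in a consonant. The stems ending in a consonant (fuhbuf → fuhbufet, meklasvef → meklasvefet, zafefvok → zafefvoket) add -et.
The other pattern: stems ending in a vowel insert -al- after the first vowel.
So wunzef → wunzefet.

wunzefet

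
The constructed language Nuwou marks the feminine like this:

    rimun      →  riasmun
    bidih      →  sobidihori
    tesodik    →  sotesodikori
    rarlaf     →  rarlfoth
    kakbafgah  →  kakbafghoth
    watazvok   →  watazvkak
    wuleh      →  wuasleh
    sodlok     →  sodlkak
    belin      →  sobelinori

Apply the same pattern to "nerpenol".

nerpenlak

wuleh and bidih both end in -h yet inflect differently (wuasleh, sobidihori), so the final letter is not what conditions the rule; the last vowel is.
"nerpenol" has last vowel 'o'. The stems whose last vowel is 'o' (sodlok → sodlkak, watazvok → watazvkak) delete the last vowel and add -ak.
So nerpenol → nerpenlak.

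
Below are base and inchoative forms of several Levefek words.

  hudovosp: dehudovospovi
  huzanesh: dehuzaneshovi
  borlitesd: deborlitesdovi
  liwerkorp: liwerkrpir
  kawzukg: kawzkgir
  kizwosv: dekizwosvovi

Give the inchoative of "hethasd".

hudovosp and liwerkorp both end in -p yet inflect differently (dehudovospovi, liwerkrpir), so the final letter is not what conditions the rule; the second-to-last letter is.
"hethasd" has second-to-last letter 's'. The stems whose second-to-last letter is 's' (huzanesh → dehuzaneshovi, hudovosp → dehudovospovi, kizwosv → dekizwosvovi) add de- … -ovi around the stem.
The other pattern: stems whose second-to-last letter is 'k' or 'r' delete the last vowel and add -ir.
So hethasd → dehethasdovi.

dehethasdovi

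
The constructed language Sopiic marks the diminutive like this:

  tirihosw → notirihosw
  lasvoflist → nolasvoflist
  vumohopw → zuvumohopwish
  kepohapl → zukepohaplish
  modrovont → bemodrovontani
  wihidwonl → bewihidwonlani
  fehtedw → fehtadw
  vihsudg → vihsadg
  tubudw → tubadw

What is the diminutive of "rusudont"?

berusudontani

tirihosw and vumohopw both end in -w yet inflect differently (notirihosw, zuvumohopwish), so the final letter is not what conditions the rule; the second-to-last letter is.
"rusudont" has second-to-last letter 'n'. The stems whose second-to-last letter is 'n' (modrovont → bemodrovontani, wihidwonl → bewihidwonlani) add be- … -ani around the stem.
So rusudont → berusudontani.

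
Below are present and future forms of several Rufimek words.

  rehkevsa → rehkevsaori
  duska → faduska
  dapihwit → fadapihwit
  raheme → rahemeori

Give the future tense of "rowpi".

rowpiori

"rowpi" begins with r-. The stems beginning with r- (rehkevsa → rehkevsaori, raheme → rahemeori) add -ori.
The other pattern: stems beginning with d- add the prefix fa-.
So rowpi → rowpiori.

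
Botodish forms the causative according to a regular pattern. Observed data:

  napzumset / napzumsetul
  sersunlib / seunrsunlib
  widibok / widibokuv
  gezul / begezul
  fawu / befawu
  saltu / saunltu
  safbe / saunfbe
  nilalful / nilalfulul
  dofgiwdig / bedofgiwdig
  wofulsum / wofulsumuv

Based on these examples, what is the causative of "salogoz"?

nilalful and gezul both end in -l yet inflect differently (nilalfulul, begezul), so the final letter is not what conditions the rule; the first letter is.
"salogoz" begins with s-. The stems beginning with s- (sersunlib → seunrsunlib, safbe → saunfbe, saltu → saunltu) insert -un- after the first vowel.
The other patterns: stems beginning with n- add -ul; stems beginning with w- add -uv; stems beginning with d-, f- or g- add the prefix be-.
So salogoz → saunlogoz.

saunlogoz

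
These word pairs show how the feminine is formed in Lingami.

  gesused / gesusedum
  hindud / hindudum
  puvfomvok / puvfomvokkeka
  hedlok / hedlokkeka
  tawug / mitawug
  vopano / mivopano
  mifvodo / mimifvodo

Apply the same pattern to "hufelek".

hufelekkeka

"hufelek" ends in -k. The stems ending in -k (puvfomvok → puvfomvokkeka, hedlok → hedlokkeka) double the final consonant and add -eka.
So hufelek → hufelekkeka.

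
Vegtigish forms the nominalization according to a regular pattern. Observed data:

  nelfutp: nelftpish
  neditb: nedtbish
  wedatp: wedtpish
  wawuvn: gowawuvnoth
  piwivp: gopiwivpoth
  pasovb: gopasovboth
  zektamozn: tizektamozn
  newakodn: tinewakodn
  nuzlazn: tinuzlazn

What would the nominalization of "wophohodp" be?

tiwophohodp

nelfutp and piwivp both end in -p yet inflect differently (nelftpish, gopiwivpoth), so the final letter is not what conditions the rule; the second-to-last letter is.
"wophohodp" has second-to-last letter 'd'. The one such stem in the data (newakodn → tinewakodn) adds the prefix ti-, so the same rule applies.
The other patterns: stems whose second-to-last letter is 't' delete the last vowel and add -ish; stems whose second-to-last letter is 'v' add go- … -oth around the stem.
So wophohodp → tiwophohodp.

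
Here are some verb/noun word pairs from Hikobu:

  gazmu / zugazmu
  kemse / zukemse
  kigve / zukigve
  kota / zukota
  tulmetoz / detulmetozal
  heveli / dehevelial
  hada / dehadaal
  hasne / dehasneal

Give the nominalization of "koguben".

zukoguben

kota and hada both end in -a yet inflect differently (zukota, dehadaal), so the final letter is not what conditions the rule; the first letter is.
"koguben" begins with k-. The stems beginning with k- (kemse → zukemse, kigve → zukigve, kota → zukota) add the prefix zu-.
So koguben → zukoguben.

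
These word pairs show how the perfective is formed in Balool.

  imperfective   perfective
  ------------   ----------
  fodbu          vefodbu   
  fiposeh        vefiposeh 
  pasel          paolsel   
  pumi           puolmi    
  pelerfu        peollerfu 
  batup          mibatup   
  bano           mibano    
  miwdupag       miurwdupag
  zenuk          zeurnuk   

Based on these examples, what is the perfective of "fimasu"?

vefimasu

fodbu and pelerfu both end in -u yet inflect differently (vefodbu, peollerfu), so the final letter is not what conditions the rule; the first letter is.
"fimasu" begins with f-. The stems beginning with f- (fodbu → vefodbu, fiposeh → vefiposeh) add the prefix ve-.
So fimasu → vefimasu.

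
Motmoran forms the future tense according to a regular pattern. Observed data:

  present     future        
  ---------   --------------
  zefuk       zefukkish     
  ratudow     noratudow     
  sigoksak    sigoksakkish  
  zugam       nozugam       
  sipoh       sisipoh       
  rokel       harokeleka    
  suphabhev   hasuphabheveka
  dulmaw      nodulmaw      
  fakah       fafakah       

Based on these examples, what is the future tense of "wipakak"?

wipakakkish

fakah and sigoksak both have last vowel 'a' yet inflect differently (fafakah, sigoksakkish), so the last vowel is not what conditions the rule; the final letter is.
"wipakak" ends in -k. The stems ending in -k (zefuk → zefukkish, sigoksak → sigoksakkish) double the final consonant and add -ish.
The other patterns: stems ending in -l or -v add ha- … -eka around the stem; stems ending in -h repeat the first consonant+vowel as a prefix; stems ending in -m or -w add the prefix no-.
So wipakak → wipakakkish.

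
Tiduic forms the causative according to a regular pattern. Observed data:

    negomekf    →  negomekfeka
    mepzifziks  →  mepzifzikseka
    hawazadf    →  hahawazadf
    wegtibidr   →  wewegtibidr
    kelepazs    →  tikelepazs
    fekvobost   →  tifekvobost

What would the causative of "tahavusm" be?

"tahavusm" has second-to-last letter 's'. The one such stem in the data (fekvobost → tifekvobost) adds the prefix ti-, so the same rule applies.
So tahavusm → titahavusm.

titahavusm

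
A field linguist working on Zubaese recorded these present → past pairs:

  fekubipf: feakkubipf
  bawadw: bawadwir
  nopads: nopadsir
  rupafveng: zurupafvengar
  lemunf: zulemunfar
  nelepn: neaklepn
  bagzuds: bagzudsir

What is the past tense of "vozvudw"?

lemunf and fekubipf both end in -f yet inflect differently (zulemunfar, feakkubipf), so the final letter is not what conditions the rule; the second-to-last letter is.
"vozvudw" has second-to-last letter 'd'. The stems whose second-to-last letter is 'd' (bagzuds → bagzudsir, nopads → nopadsir, bawadw → bawadwir) add -ir.
The other patterns: stems whose second-to-last letter is 'n' add zu- … -ar around the stem; stems whose second-to-last letter is 'p' insert -ak- after the first vowel.
So vozvudw → vozvudwir.

vozvudwir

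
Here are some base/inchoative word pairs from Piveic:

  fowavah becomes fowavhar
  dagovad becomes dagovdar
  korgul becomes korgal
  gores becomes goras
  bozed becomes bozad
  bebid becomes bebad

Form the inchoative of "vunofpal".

vunofplar

dagovad and bozed both end in -d yet inflect differently (dagovdar, bozad), so the final letter is not what conditions the rule; the last vowel is.
"vunofpal" has last vowel 'a'. The stems whose last vowel is 'a' (fowavah → fowavhar, dagovad → dagovdar) delete the last vowel and add -ar.
The other pattern: stems whose last vowel is 'e', 'i' or 'u' change the last vowel to 'a'.
So vunofpal → vunofplar.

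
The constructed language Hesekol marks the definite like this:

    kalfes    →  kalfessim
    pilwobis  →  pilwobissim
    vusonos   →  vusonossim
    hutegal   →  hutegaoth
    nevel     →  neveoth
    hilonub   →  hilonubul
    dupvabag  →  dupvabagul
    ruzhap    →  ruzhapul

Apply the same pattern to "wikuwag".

"wikuwag" ends in -g. The one such stem in the data (dupvabag → dupvabagul) adds -ul, so the same rule applies.
So wikuwag → wikuwagul.

wikuwagul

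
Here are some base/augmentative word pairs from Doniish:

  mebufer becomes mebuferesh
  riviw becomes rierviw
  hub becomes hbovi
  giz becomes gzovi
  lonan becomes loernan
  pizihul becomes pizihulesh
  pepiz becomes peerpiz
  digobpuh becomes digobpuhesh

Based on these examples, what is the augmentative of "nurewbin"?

nurewbinesh

giz and pepiz both end in -z yet inflect differently (gzovi, peerpiz), so the final letter is not what conditions the rule; the number of vowels is.
"nurewbin" has 3 vowels. The stems with 3 vowels (mebufer → mebuferesh, pizihul → pizihulesh, digobpuh → digobpuhesh) add -esh.
The other patterns: stems with 1 vowel delete the last vowel and add -ovi; stems with 2 vowels insert -er- after the first vowel.
So nurewbin → nurewbinesh.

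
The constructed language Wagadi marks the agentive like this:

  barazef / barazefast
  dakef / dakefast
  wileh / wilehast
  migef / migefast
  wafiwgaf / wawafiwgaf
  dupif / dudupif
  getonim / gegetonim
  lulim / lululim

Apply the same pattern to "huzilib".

huhuzilib

barazef and wafiwgaf both end in -f yet inflect differently (barazefast, wawafiwgaf), so the final letter is not what conditions the rule; the last vowel is.
"huzilib" has last vowel 'i'. The stems whose last vowel is 'i' (dupif → dudupif, getonim → gegetonim, lulim → lululim) repeat the first consonant+vowel as a prefix.
The other pattern: stems whose last vowel is 'e' add -ast.
So huzilib → huhuzilib.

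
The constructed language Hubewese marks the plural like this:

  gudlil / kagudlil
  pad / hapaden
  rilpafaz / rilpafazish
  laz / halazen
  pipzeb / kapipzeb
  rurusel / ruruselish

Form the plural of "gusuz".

gudlil and rurusel both end in -l yet inflect differently (kagudlil, ruruselish), so the final letter is not what conditions the rule; the number of vowels is.
"gusuz" has 2 vowels. The stems with 2 vowels (pipzeb → kapipzeb, gudlil → kagudlil) add the prefix ka-.
So gusuz → kagusuz.

kagusuz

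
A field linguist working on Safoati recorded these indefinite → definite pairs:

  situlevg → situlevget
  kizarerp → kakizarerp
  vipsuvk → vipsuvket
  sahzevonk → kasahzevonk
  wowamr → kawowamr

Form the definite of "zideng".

kazideng

vipsuvk and sahzevonk both end in -k yet inflect differently (vipsuvket, kasahzevonk), so the final letter is not what conditions the rule; the second-to-last letter is.
"zideng" has second-to-last letter 'n'. The one such stem in the data (sahzevonk → kasahzevonk) adds the prefix ka-, so the same rule applies.
The other pattern: stems whose second-to-last letter is 'v' add -et.
So zideng → kazideng.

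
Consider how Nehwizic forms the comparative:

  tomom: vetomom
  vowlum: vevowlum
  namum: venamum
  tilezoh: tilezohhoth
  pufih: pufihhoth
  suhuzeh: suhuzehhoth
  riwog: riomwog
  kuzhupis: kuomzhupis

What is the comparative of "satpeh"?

satpehhoth

"satpeh" ends in -h. The stems ending in -h (tilezoh → tilezohhoth, pufih → pufihhoth, suhuzeh → suhuzehhoth) double the final consonant and add -oth.
The other patterns: stems ending in -m add the prefix ve-; stems ending in -g or -s insert -om- after the first vowel.
So satpeh → satpehhoth.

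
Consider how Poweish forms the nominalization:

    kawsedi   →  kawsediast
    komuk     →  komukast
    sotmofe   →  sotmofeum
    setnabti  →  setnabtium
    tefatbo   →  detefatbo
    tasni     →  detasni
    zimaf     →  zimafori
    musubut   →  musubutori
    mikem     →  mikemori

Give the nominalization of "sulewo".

"sulewo" begins with s-. The stems beginning with s- (sotmofe → sotmofeum, setnabti → setnabtium) add -um.
So sulewo → sulewoum.

sulewoum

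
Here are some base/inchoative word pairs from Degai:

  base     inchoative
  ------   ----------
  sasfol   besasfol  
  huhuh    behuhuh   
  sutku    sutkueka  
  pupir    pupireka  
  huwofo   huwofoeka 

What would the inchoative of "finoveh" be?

huhuh and sutku both have last vowel 'u' yet inflect differently (behuhuh, sutkueka), so the last vowel is not what conditions the rule; the final letter is.
"finoveh" ends in -h. The one such stem in the data (huhuh → behuhuh) adds the prefix be-, so the same rule applies.
So finoveh → befinoveh.

befinoveh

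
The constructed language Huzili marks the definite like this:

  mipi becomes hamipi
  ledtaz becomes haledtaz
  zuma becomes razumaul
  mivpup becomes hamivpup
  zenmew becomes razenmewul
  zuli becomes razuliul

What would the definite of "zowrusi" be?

zuli and mipi both end in -i yet inflect differently (razuliul, hamipi), so the final letter is not what conditions the rule; the first letter is.
"zowrusi" begins with z-. The stems beginning with z- (zuma → razumaul, zuli → razuliul, zenmew → razenmewul) add ra- … -ul around the stem.
So zowrusi → razowrusiul.

razowrusiul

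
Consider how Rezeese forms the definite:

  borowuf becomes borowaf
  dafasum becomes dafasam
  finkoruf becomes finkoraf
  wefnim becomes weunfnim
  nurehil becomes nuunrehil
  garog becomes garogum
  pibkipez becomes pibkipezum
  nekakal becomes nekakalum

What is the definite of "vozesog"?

vozesogum

dafasum and wefnim both end in -m yet inflect differently (dafasam, weunfnim), so the final letter is not what conditions the rule; the last vowel is.
"vozesog" has last vowel 'o'. The one such stem in the data (garog → garogum) adds -um, so the same rule applies.
The other patterns: stems whose last vowel is 'u' change the last vowel to 'a'; stems whose last vowel is 'i' insert -un- after the first vowel.
So vozesog → vozesogum.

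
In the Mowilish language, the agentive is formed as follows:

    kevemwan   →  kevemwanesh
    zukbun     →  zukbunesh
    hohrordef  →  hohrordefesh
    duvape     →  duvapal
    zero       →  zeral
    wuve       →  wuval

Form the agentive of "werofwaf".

werofwafesh

"werofwaf" ends in a consonant. The stems ending in a consonant (kevemwan → kevemwanesh, zukbun → zukbunesh, hohrordef → hohrordefesh) add -esh.
The other pattern: stems ending in a vowel drop the final letter and add -al.
So werofwaf → werofwafesh.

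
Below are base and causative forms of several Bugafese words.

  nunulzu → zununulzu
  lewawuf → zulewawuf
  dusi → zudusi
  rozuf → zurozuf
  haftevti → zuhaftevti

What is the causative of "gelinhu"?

zugelinhu

Every pair shown (nunulzu → zununulzu, lewawuf → zulewawuf, dusi → zudusi, …) follows the same rule: add the prefix zu-.
So gelinhu → zugelinhu.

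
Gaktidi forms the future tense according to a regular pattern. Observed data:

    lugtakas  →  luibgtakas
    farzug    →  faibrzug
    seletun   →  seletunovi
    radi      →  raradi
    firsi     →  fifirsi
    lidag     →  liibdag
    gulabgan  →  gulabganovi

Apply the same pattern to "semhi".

sesemhi

gulabgan and lugtakas both have last vowel 'a' yet inflect differently (gulabganovi, luibgtakas), so the last vowel is not what conditions the rule; the final letter is.
"semhi" ends in -i. The stems ending in -i (radi → raradi, firsi → fifirsi) repeat the first consonant+vowel as a prefix.
The other patterns: stems ending in -n add -ovi; stems ending in -g or -s insert -ib- after the first vowel.
So semhi → sesemhi.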